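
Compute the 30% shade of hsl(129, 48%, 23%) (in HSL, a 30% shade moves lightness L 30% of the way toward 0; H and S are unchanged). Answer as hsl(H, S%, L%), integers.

hsl(129, 48%, 16%)

L moves 30% from 23 toward 0: 23 − 6.9 = 16.1 → 16.
H and S are unchanged.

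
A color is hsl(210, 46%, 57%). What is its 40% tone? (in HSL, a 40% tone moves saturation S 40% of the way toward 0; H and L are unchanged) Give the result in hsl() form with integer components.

S moves 40% from 46 toward 0: 46 − 18.4 = 27.6 → 28.
H and L are unchanged.

hsl(210, 28%, 57%)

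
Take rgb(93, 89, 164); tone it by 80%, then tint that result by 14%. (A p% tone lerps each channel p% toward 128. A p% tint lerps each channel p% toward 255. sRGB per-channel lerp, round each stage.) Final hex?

#8C8B98

An 80% tone moves each channel 80% toward 128:
  R: 93 + 28 = 121 → 121
  G: 89 + 0.8×(128−89) = 89 + 31.2 = 120.2 → 120
  B: 164 + 0.8×(128−164) = 164 − 28.8 = 135.2 → 135
After the tone: rgb(121, 120, 135) = #797887.
Per channel, c → c + 0.14(255 − c):
  R: 121 + 18.76 = 139.76 → 140
  G: 120 + 0.14×(255−120) = 120 + 18.9 = 138.9 → 139
  B: 135 + 16.8 = 151.8 → 152
rgb(140, 139, 152) = #8C8B98.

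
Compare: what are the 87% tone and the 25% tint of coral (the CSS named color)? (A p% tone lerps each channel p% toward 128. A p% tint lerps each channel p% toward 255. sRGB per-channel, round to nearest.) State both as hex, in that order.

#91807a, #ff9f7c

CSS coral is rgb(255, 127, 80).
87% tone:
  R: 255 + 0.87×(128−255) = 255 − 110.49 = 144.51 → 145
  G: 127 + 0.87×(128−127) = 127 + 0.87 = 127.87 → 128
  B: 80 + 41.76 = 121.76 → 122
  → #91807a
25% tint:
  R: 255 + 0.25×(255−255) = 255 + 0 = 255 → 255
  G: 127 + 0.25×(255−127) = 127 + 32 = 159 → 159
  B: 80 + 0.25×(255−80) = 80 + 43.75 = 123.75 → 124
  → #ff9f7c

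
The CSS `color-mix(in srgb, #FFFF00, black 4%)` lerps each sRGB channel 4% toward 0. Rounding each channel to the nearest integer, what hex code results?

#F5F500

#FFFF00 is rgb(255, 255, 0).
Per channel, c → c + 0.04(0 − c):
  R: 255 + 0.04×(0−255) = 255 − 10.2 = 244.8 → 245
  G: 255 + 0.04×(0−255) = 255 − 10.2 = 244.8 → 245
  B: 0 + 0.04×(0−0) = 0 + 0 = 0 → 0
rgb(245, 245, 0) = #F5F500.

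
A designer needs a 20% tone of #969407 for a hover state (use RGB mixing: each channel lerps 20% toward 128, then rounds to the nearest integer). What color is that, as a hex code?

#92901f

#969407 is rgb(150, 148, 7).
Lerp each channel 20% toward 128:
  R: 150 + 0.2×(128−150) = 150 − 4.4 = 145.6 → 146
  G: 148 + 0.2×(128−148) = 148 − 4 = 144 → 144
  B: 7 + 24.2 = 31.2 → 31
rgb(146, 144, 31) = #92901f.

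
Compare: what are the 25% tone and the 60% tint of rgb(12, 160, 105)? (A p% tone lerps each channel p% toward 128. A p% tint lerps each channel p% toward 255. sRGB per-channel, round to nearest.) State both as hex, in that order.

25% tone:
  R: 12 + 0.25×(128−12) = 12 + 29 = 41 → 41
  G: 160 + 0.25×(128−160) = 160 − 8 = 152 → 152
  B: 105 + 0.25×(128−105) = 105 + 5.75 = 110.75 → 111
  → #29986f
60% tint:
  R: 12 + 145.8 = 157.8 → 158
  G: 160 + 0.6×(255−160) = 160 + 57 = 217 → 217
  B: 105 + 0.6×(255−105) = 105 + 90 = 195 → 195
  → #9ed9c3

#29986f, #9ed9c3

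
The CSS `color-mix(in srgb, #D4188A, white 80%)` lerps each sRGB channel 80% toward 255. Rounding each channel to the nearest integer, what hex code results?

#F6D1E8

#D4188A is rgb(212, 24, 138).
An 80% tint moves each channel 80% toward 255:
  R: 212 + 34.4 = 246.4 → 246
  G: 24 + 0.8×(255−24) = 24 + 184.8 = 208.8 → 209
  B: 138 + 0.8×(255−138) = 138 + 93.6 = 231.6 → 232
rgb(246, 209, 232) = #F6D1E8.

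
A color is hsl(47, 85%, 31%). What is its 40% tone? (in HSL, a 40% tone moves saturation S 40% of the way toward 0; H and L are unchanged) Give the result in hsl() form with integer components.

hsl(47, 51%, 31%)

S moves 40% from 85 toward 0: 85 − 34 = 51 → 51.
H and L are unchanged.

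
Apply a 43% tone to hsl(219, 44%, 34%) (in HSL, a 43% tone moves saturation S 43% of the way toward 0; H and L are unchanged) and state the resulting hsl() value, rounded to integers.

S moves 43% from 44 toward 0: 44 − 18.92 = 25.08 → 25.
H and L are unchanged.

hsl(219, 25%, 34%)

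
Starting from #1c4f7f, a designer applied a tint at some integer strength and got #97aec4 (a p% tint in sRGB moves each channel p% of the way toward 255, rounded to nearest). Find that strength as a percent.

#1c4f7f is rgb(28, 79, 127); #97aec4 is rgb(151, 174, 196).
On the R channel (widest range): 151 ≈ 28 + (p/100)(255 − 28), so p ≈ 100×(151 − 28)/(255 − 28) = 12300/227 = 54.19.
p = 54 reproduces all three channels after rounding.

54%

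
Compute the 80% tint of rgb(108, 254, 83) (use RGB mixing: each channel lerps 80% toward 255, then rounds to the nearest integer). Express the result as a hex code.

#E2FFDD

Per channel, c → c + 0.8(255 − c):
  R: 108 + 0.8×(255−108) = 108 + 117.6 = 225.6 → 226
  G: 254 + 0.8×(255−254) = 254 + 0.8 = 254.8 → 255
  B: 83 + 137.6 = 220.6 → 221
rgb(226, 255, 221) = #E2FFDD.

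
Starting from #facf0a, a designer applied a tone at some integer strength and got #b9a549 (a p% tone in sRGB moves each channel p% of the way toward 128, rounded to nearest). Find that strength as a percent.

#facf0a is rgb(250, 207, 10); #b9a549 is rgb(185, 165, 73).
On the R channel (widest range): 185 ≈ 250 + (p/100)(128 − 250), so p ≈ 100×(185 − 250)/(128 − 250) = -6500/-122 = 53.28.
p = 53 reproduces all three channels after rounding.

53%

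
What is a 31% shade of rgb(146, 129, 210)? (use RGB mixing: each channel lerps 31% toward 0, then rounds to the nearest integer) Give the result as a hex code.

#655991

Per channel, c → c + 0.31(0 − c):
  R: 146 + 0.31×(0−146) = 146 − 45.26 = 100.74 → 101
  G: 129 + 0.31×(0−129) = 129 − 39.99 = 89.01 → 89
  B: 210 − 65.1 = 144.9 → 145
rgb(101, 89, 145) = #655991.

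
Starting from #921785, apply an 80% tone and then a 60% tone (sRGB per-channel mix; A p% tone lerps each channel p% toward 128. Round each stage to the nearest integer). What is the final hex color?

#827880

#921785 is rgb(146, 23, 133).
Lerp each channel 80% toward 128:
  R: 146 + 0.8×(128−146) = 146 − 14.4 = 131.6 → 132
  G: 23 + 84 = 107 → 107
  B: 133 − 4 = 129 → 129
After the tone: rgb(132, 107, 129) = #846B81.
Lerp each channel 60% toward 128:
  R: 132 − 2.4 = 129.6 → 130
  G: 107 + 0.6×(128−107) = 107 + 12.6 = 119.6 → 120
  B: 129 + 0.6×(128−129) = 129 − 0.6 = 128.4 → 128
rgb(130, 120, 128) = #827880.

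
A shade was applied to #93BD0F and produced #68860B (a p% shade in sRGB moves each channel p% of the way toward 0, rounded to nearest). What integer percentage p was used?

#93BD0F is rgb(147, 189, 15); #68860B is rgb(104, 134, 11).
On the G channel (widest range): 134 ≈ 189 + (p/100)(0 − 189), so p ≈ 100×(134 − 189)/(0 − 189) = -5500/-189 = 29.10.
p = 29 reproduces all three channels after rounding.

29%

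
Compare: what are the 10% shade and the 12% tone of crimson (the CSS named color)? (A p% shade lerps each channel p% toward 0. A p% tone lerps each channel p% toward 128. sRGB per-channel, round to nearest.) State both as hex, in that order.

#C61236, #D12144

CSS crimson is rgb(220, 20, 60).
10% shade:
  R: 220 − 22 = 198 → 198
  G: 20 + 0.1×(0−20) = 20 − 2 = 18 → 18
  B: 60 − 6 = 54 → 54
  → #C61236
12% tone:
  R: 220 + 0.12×(128−220) = 220 − 11.04 = 208.96 → 209
  G: 20 + 12.96 = 32.96 → 33
  B: 60 + 8.16 = 68.16 → 68
  → #D12144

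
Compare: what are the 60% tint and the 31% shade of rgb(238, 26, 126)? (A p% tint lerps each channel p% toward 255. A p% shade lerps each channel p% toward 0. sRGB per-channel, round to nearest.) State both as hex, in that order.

#f8a3cb, #a41257

60% tint:
  R: 238 + 10.2 = 248.2 → 248
  G: 26 + 0.6×(255−26) = 26 + 137.4 = 163.4 → 163
  B: 126 + 77.4 = 203.4 → 203
  → #f8a3cb
31% shade:
  R: 238 − 73.78 = 164.22 → 164
  G: 26 + 0.31×(0−26) = 26 − 8.06 = 17.94 → 18
  B: 126 + 0.31×(0−126) = 126 − 39.06 = 86.94 → 87
  → #a41257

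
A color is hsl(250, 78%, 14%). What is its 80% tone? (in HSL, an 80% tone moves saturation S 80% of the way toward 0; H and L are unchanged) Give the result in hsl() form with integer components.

hsl(250, 16%, 14%)

S moves 80% from 78 toward 0: 78 − 62.4 = 15.6 → 16.
H and L are unchanged.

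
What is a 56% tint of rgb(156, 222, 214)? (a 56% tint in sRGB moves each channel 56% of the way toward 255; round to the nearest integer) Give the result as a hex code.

Lerp each channel 56% toward 255:
  R: 156 + 55.44 = 211.44 → 211
  G: 222 + 18.48 = 240.48 → 240
  B: 214 + 22.96 = 236.96 → 237
rgb(211, 240, 237) = #D3F0ED.

#D3F0ED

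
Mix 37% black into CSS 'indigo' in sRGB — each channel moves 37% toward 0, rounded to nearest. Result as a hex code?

#2F0052

CSS indigo is rgb(75, 0, 130).
Per channel, c → c + 0.37(0 − c):
  R: 75 − 27.75 = 47.25 → 47
  G: 0 + 0.37×(0−0) = 0 + 0 = 0 → 0
  B: 130 − 48.1 = 81.9 → 82
rgb(47, 0, 82) = #2F0052.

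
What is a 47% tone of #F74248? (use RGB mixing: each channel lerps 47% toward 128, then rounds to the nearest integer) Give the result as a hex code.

#F74248 is rgb(247, 66, 72).
Lerp each channel 47% toward 128:
  R: 247 − 55.93 = 191.07 → 191
  G: 66 + 0.47×(128−66) = 66 + 29.14 = 95.14 → 95
  B: 72 + 26.32 = 98.32 → 98
rgb(191, 95, 98) = #BF5F62.

#BF5F62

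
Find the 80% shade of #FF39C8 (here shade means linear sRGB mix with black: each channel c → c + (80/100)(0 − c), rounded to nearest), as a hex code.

#330B28

#FF39C8 is rgb(255, 57, 200).
An 80% shade moves each channel 80% toward 0:
  R: 255 − 204 = 51 → 51
  G: 57 − 45.6 = 11.4 → 11
  B: 200 − 160 = 40 → 40
rgb(51, 11, 40) = #330B28.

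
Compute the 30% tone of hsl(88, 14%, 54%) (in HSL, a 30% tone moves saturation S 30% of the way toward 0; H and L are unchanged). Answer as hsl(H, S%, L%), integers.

S moves 30% from 14 toward 0: 14 − 4.2 = 9.8 → 10.
H and L are unchanged.

hsl(88, 10%, 54%)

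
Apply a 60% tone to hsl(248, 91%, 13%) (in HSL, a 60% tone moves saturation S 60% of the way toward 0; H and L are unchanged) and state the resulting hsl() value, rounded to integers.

S moves 60% from 91 toward 0: 91 − 54.6 = 36.4 → 36.
H and L are unchanged.

hsl(248, 36%, 13%)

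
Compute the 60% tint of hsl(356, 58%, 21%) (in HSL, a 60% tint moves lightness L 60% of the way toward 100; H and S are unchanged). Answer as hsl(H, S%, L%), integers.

hsl(356, 58%, 68%)

L moves 60% from 21 toward 100: 21 + 47.4 = 68.4 → 68.
H and S are unchanged.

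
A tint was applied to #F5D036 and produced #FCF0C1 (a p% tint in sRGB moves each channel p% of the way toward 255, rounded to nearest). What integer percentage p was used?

69%

#F5D036 is rgb(245, 208, 54); #FCF0C1 is rgb(252, 240, 193).
On the B channel (widest range): 193 ≈ 54 + (p/100)(255 − 54), so p ≈ 100×(193 − 54)/(255 − 54) = 13900/201 = 69.15.
p = 69 reproduces all three channels after rounding.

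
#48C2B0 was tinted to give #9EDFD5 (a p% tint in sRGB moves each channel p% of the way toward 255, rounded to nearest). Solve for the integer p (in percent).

47%

#48C2B0 is rgb(72, 194, 176); #9EDFD5 is rgb(158, 223, 213).
On the R channel (widest range): 158 ≈ 72 + (p/100)(255 − 72), so p ≈ 100×(158 − 72)/(255 − 72) = 8600/183 = 46.99.
p = 47 reproduces all three channels after rounding.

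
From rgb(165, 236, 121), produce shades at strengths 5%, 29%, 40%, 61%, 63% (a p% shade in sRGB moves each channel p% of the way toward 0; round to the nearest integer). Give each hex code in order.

#9de073, #75a856, #638e49, #405c2f, #3d572d

5%: (165 − 8.25 = 156.75→157, 236 − 11.8 = 224.2→224, 121 − 6.05 = 114.95→115) → #9de073
29%: (165 − 47.85 = 117.15→117, 236 − 68.44 = 167.56→168, 121 − 35.09 = 85.91→86) → #75a856
40%: (165 − 66 = 99→99, 236 − 94.4 = 141.6→142, 121 − 48.4 = 72.6→73) → #638e49
61%: (165 − 100.65 = 64.35→64, 236 − 143.96 = 92.04→92, 121 − 73.81 = 47.19→47) → #405c2f
63%: (165 − 103.95 = 61.05→61, 236 − 148.68 = 87.32→87, 121 − 76.23 = 44.77→45) → #3d572d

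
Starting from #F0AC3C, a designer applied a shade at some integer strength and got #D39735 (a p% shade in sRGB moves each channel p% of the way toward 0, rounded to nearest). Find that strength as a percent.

#F0AC3C is rgb(240, 172, 60); #D39735 is rgb(211, 151, 53).
On the R channel (widest range): 211 ≈ 240 + (p/100)(0 − 240), so p ≈ 100×(211 − 240)/(0 − 240) = -2900/-240 = 12.08.
p = 12 reproduces all three channels after rounding.

12%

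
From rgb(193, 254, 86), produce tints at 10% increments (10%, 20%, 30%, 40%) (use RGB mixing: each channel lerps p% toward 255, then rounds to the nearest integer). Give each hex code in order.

10%: (193 + 6.2 = 199.2→199, 254→254, 86 + 16.9 = 102.9→103) → #c7fe67
20%: (193 + 12.4 = 205.4→205, 254→254, 86 + 33.8 = 119.8→120) → #cdfe78
30%: (193 + 18.6 = 211.6→212, 254→254, 86 + 50.7 = 136.7→137) → #d4fe89
40%: (193 + 24.8 = 217.8→218, 254→254, 86 + 67.6 = 153.6→154) → #dafe9a

#c7fe67, #cdfe78, #d4fe89, #dafe9a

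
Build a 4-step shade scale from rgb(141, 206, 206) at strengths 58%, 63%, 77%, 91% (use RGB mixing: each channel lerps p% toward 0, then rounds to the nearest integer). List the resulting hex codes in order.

58%: (141 − 81.78 = 59.22→59, 206 − 119.48 = 86.52→87, 206 − 119.48 = 86.52→87) → #3B5757
63%: (141 − 88.83 = 52.17→52, 206 − 129.78 = 76.22→76, 206 − 129.78 = 76.22→76) → #344C4C
77%: (141 − 108.57 = 32.43→32, 206 − 158.62 = 47.38→47, 206 − 158.62 = 47.38→47) → #202F2F
91%: (141 − 128.31 = 12.69→13, 206 − 187.46 = 18.54→19, 206 − 187.46 = 18.54→19) → #0D1313

#3B5757, #344C4C, #202F2F, #0D1313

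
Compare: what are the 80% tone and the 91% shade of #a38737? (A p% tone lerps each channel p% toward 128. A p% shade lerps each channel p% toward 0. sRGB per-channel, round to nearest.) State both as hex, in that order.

#878171, #0f0c05

#a38737 is rgb(163, 135, 55).
80% tone:
  R: 163 − 28 = 135 → 135
  G: 135 + 0.8×(128−135) = 135 − 5.6 = 129.4 → 129
  B: 55 + 58.4 = 113.4 → 113
  → #878171
91% shade:
  R: 163 + 0.91×(0−163) = 163 − 148.33 = 14.67 → 15
  G: 135 − 122.85 = 12.15 → 12
  B: 55 + 0.91×(0−55) = 55 − 50.05 = 4.95 → 5
  → #0f0c05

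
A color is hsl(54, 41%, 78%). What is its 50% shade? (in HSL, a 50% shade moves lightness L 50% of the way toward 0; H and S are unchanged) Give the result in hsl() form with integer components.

L moves 50% from 78 toward 0: 78 − 39 = 39 → 39.
H and S are unchanged.

hsl(54, 41%, 39%)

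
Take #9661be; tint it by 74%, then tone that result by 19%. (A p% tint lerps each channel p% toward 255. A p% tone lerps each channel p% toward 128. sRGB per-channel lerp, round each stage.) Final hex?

#d1c6d9

#9661be is rgb(150, 97, 190).
Per channel, c → c + 0.74(255 − c):
  R: 150 + 0.74×(255−150) = 150 + 77.7 = 227.7 → 228
  G: 97 + 0.74×(255−97) = 97 + 116.92 = 213.92 → 214
  B: 190 + 0.74×(255−190) = 190 + 48.1 = 238.1 → 238
After the tint: rgb(228, 214, 238) = #e4d6ee.
Per channel, c → c + 0.19(128 − c):
  R: 228 + 0.19×(128−228) = 228 − 19 = 209 → 209
  G: 214 − 16.34 = 197.66 → 198
  B: 238 + 0.19×(128−238) = 238 − 20.9 = 217.1 → 217
rgb(209, 198, 217) = #d1c6d9.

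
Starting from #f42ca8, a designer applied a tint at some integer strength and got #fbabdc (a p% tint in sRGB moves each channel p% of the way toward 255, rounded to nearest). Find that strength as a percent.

60%

#f42ca8 is rgb(244, 44, 168); #fbabdc is rgb(251, 171, 220).
On the G channel (widest range): 171 ≈ 44 + (p/100)(255 − 44), so p ≈ 100×(171 − 44)/(255 − 44) = 12700/211 = 60.19.
p = 60 reproduces all three channels after rounding.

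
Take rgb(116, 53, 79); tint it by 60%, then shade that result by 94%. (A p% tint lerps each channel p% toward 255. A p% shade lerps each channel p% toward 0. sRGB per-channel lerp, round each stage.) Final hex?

A 60% tint moves each channel 60% toward 255:
  R: 116 + 83.4 = 199.4 → 199
  G: 53 + 121.2 = 174.2 → 174
  B: 79 + 0.6×(255−79) = 79 + 105.6 = 184.6 → 185
After the tint: rgb(199, 174, 185) = #c7aeb9.
Per channel, c → c + 0.94(0 − c):
  R: 199 + 0.94×(0−199) = 199 − 187.06 = 11.94 → 12
  G: 174 + 0.94×(0−174) = 174 − 163.56 = 10.44 → 10
  B: 185 − 173.9 = 11.1 → 11
rgb(12, 10, 11) = #0c0a0b.

#0c0a0b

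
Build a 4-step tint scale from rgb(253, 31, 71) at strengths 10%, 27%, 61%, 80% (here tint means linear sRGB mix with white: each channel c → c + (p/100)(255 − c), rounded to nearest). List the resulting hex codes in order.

#fd3559, #fe5b79, #fea8b7, #ffd2da

10%: (253→253, 31 + 22.4 = 53.4→53, 71 + 18.4 = 89.4→89) → #fd3559
27%: (253 + 0.54 = 253.54→254, 31 + 60.48 = 91.48→91, 71 + 49.68 = 120.68→121) → #fe5b79
61%: (253 + 1.22 = 254.22→254, 31 + 136.64 = 167.64→168, 71 + 112.24 = 183.24→183) → #fea8b7
80%: (253 + 1.6 = 254.6→255, 31 + 179.2 = 210.2→210, 71 + 147.2 = 218.2→218) → #ffd2da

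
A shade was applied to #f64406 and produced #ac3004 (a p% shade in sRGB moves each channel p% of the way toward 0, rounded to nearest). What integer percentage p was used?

#f64406 is rgb(246, 68, 6); #ac3004 is rgb(172, 48, 4).
On the R channel (widest range): 172 ≈ 246 + (p/100)(0 − 246), so p ≈ 100×(172 − 246)/(0 − 246) = -7400/-246 = 30.08.
p = 30 reproduces all three channels after rounding.

30%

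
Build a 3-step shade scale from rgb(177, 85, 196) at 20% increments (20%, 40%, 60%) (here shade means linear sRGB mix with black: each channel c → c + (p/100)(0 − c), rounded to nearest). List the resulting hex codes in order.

#8E449D, #6A3376, #47224E

20%: (177 − 35.4 = 141.6→142, 85 − 17 = 68→68, 196 − 39.2 = 156.8→157) → #8E449D
40%: (177 − 70.8 = 106.2→106, 85 − 34 = 51→51, 196 − 78.4 = 117.6→118) → #6A3376
60%: (177 − 106.2 = 70.8→71, 85 − 51 = 34→34, 196 − 117.6 = 78.4→78) → #47224E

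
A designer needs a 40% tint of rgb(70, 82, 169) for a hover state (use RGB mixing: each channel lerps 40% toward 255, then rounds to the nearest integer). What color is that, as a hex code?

#9097cb

Lerp each channel 40% toward 255:
  R: 70 + 74 = 144 → 144
  G: 82 + 0.4×(255−82) = 82 + 69.2 = 151.2 → 151
  B: 169 + 0.4×(255−169) = 169 + 34.4 = 203.4 → 203
rgb(144, 151, 203) = #9097cb.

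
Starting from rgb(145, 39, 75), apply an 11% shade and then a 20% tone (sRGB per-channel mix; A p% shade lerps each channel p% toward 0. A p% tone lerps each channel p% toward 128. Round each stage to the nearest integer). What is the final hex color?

#81364f

An 11% shade moves each channel 11% toward 0:
  R: 145 + 0.11×(0−145) = 145 − 15.95 = 129.05 → 129
  G: 39 + 0.11×(0−39) = 39 − 4.29 = 34.71 → 35
  B: 75 − 8.25 = 66.75 → 67
After the shade: rgb(129, 35, 67) = #812343.
Lerp each channel 20% toward 128:
  R: 129 − 0.2 = 128.8 → 129
  G: 35 + 18.6 = 53.6 → 54
  B: 67 + 0.2×(128−67) = 67 + 12.2 = 79.2 → 79
rgb(129, 54, 79) = #81364f.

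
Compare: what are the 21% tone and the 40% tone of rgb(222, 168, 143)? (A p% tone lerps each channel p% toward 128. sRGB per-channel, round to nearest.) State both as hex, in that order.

21% tone:
  R: 222 + 0.21×(128−222) = 222 − 19.74 = 202.26 → 202
  G: 168 + 0.21×(128−168) = 168 − 8.4 = 159.6 → 160
  B: 143 + 0.21×(128−143) = 143 − 3.15 = 139.85 → 140
  → #caa08c
40% tone:
  R: 222 − 37.6 = 184.4 → 184
  G: 168 + 0.4×(128−168) = 168 − 16 = 152 → 152
  B: 143 − 6 = 137 → 137
  → #b89889

#caa08c, #b89889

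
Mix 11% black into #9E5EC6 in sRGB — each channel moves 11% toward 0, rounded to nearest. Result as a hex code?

#9E5EC6 is rgb(158, 94, 198).
Per channel, c → c + 0.11(0 − c):
  R: 158 − 17.38 = 140.62 → 141
  G: 94 + 0.11×(0−94) = 94 − 10.34 = 83.66 → 84
  B: 198 − 21.78 = 176.22 → 176
rgb(141, 84, 176) = #8D54B0.

#8D54B0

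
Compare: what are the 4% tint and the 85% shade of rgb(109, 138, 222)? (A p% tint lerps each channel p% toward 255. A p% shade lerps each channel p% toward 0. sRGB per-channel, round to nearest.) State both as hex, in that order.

4% tint:
  R: 109 + 0.04×(255−109) = 109 + 5.84 = 114.84 → 115
  G: 138 + 0.04×(255−138) = 138 + 4.68 = 142.68 → 143
  B: 222 + 1.32 = 223.32 → 223
  → #738FDF
85% shade:
  R: 109 + 0.85×(0−109) = 109 − 92.65 = 16.35 → 16
  G: 138 − 117.3 = 20.7 → 21
  B: 222 − 188.7 = 33.3 → 33
  → #101521

#738FDF, #101521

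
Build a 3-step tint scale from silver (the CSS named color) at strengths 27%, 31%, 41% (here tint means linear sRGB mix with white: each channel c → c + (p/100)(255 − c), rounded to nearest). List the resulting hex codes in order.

CSS silver is rgb(192, 192, 192).
27%: (192 + 17.01 = 209.01→209, 192 + 17.01 = 209.01→209, 192 + 17.01 = 209.01→209) → #D1D1D1
31%: (192 + 19.53 = 211.53→212, 192 + 19.53 = 211.53→212, 192 + 19.53 = 211.53→212) → #D4D4D4
41%: (192 + 25.83 = 217.83→218, 192 + 25.83 = 217.83→218, 192 + 25.83 = 217.83→218) → #DADADA

#D1D1D1, #D4D4D4, #DADADA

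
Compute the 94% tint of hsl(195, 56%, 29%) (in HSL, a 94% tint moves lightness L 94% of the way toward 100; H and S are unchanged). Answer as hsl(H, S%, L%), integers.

hsl(195, 56%, 96%)

L moves 94% from 29 toward 100: 29 + 66.74 = 95.74 → 96.
H and S are unchanged.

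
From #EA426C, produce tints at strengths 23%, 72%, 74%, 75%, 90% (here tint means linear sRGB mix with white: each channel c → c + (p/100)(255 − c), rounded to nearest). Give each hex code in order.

#EF6D8E, #F9CAD6, #FACED9, #FAD0DA, #FDECF0

#EA426C is rgb(234, 66, 108).
23%: (234 + 4.83 = 238.83→239, 66 + 43.47 = 109.47→109, 108 + 33.81 = 141.81→142) → #EF6D8E
72%: (234 + 15.12 = 249.12→249, 66 + 136.08 = 202.08→202, 108 + 105.84 = 213.84→214) → #F9CAD6
74%: (234 + 15.54 = 249.54→250, 66 + 139.86 = 205.86→206, 108 + 108.78 = 216.78→217) → #FACED9
75%: (234 + 15.75 = 249.75→250, 66 + 141.75 = 207.75→208, 108 + 110.25 = 218.25→218) → #FAD0DA
90%: (234 + 18.9 = 252.9→253, 66 + 170.1 = 236.1→236, 108 + 132.3 = 240.3→240) → #FDECF0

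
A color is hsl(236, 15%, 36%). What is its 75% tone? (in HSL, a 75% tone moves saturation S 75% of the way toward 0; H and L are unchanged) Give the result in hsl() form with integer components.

hsl(236, 4%, 36%)

S moves 75% from 15 toward 0: 15 − 11.25 = 3.75 → 4.
H and L are unchanged.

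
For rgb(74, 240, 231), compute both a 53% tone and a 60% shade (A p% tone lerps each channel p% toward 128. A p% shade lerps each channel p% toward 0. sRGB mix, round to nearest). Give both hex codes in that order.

53% tone:
  R: 74 + 28.62 = 102.62 → 103
  G: 240 + 0.53×(128−240) = 240 − 59.36 = 180.64 → 181
  B: 231 − 54.59 = 176.41 → 176
  → #67B5B0
60% shade:
  R: 74 − 44.4 = 29.6 → 30
  G: 240 + 0.6×(0−240) = 240 − 144 = 96 → 96
  B: 231 − 138.6 = 92.4 → 92
  → #1E605C

#67B5B0, #1E605C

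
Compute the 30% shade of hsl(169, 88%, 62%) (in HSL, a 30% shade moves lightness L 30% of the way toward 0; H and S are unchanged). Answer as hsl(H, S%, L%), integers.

hsl(169, 88%, 43%)

L moves 30% from 62 toward 0: 62 − 18.6 = 43.4 → 43.
H and S are unchanged.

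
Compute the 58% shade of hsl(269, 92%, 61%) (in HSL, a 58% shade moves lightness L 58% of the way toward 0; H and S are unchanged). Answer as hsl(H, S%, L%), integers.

L moves 58% from 61 toward 0: 61 − 35.38 = 25.62 → 26.
H and S are unchanged.

hsl(269, 92%, 26%)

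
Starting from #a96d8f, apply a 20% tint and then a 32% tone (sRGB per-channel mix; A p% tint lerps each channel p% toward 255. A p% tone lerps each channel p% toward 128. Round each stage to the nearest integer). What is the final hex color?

#a78799

#a96d8f is rgb(169, 109, 143).
A 20% tint moves each channel 20% toward 255:
  R: 169 + 0.2×(255−169) = 169 + 17.2 = 186.2 → 186
  G: 109 + 0.2×(255−109) = 109 + 29.2 = 138.2 → 138
  B: 143 + 22.4 = 165.4 → 165
After the tint: rgb(186, 138, 165) = #ba8aa5.
A 32% tone moves each channel 32% toward 128:
  R: 186 − 18.56 = 167.44 → 167
  G: 138 + 0.32×(128−138) = 138 − 3.2 = 134.8 → 135
  B: 165 + 0.32×(128−165) = 165 − 11.84 = 153.16 → 153
rgb(167, 135, 153) = #a78799.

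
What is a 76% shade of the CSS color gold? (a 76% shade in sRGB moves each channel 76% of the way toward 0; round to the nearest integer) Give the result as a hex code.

CSS gold is rgb(255, 215, 0).
A 76% shade moves each channel 76% toward 0:
  R: 255 + 0.76×(0−255) = 255 − 193.8 = 61.2 → 61
  G: 215 − 163.4 = 51.6 → 52
  B: 0 + 0 = 0 → 0
rgb(61, 52, 0) = #3d3400.

#3d3400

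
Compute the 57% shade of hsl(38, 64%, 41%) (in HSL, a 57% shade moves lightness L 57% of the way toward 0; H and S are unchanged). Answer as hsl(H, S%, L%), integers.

hsl(38, 64%, 18%)

L moves 57% from 41 toward 0: 41 − 23.37 = 17.63 → 18.
H and S are unchanged.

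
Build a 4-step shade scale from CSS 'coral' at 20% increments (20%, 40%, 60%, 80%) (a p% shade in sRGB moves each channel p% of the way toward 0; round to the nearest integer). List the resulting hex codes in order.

#CC6640, #994C30, #663320, #331910

CSS coral is rgb(255, 127, 80).
20%: (255 − 51 = 204→204, 127 − 25.4 = 101.6→102, 80 − 16 = 64→64) → #CC6640
40%: (255 − 102 = 153→153, 127 − 50.8 = 76.2→76, 80 − 32 = 48→48) → #994C30
60%: (255 − 153 = 102→102, 127 − 76.2 = 50.8→51, 80 − 48 = 32→32) → #663320
80%: (255 − 204 = 51→51, 127 − 101.6 = 25.4→25, 80 − 64 = 16→16) → #331910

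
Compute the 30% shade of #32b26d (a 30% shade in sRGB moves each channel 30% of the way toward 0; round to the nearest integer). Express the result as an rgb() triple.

#32b26d is rgb(50, 178, 109).
A 30% shade moves each channel 30% toward 0:
  R: 50 − 15 = 35 → 35
  G: 178 − 53.4 = 124.6 → 125
  B: 109 + 0.3×(0−109) = 109 − 32.7 = 76.3 → 76

rgb(35, 125, 76)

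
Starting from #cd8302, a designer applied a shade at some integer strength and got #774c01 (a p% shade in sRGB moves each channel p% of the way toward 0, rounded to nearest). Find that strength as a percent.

#cd8302 is rgb(205, 131, 2); #774c01 is rgb(119, 76, 1).
On the R channel (widest range): 119 ≈ 205 + (p/100)(0 − 205), so p ≈ 100×(119 − 205)/(0 − 205) = -8600/-205 = 41.95.
p = 42 reproduces all three channels after rounding.

42%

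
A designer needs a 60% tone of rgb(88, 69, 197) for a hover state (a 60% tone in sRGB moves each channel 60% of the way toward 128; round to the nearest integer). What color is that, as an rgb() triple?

Lerp each channel 60% toward 128:
  R: 88 + 0.6×(128−88) = 88 + 24 = 112 → 112
  G: 69 + 0.6×(128−69) = 69 + 35.4 = 104.4 → 104
  B: 197 − 41.4 = 155.6 → 156

rgb(112, 104, 156)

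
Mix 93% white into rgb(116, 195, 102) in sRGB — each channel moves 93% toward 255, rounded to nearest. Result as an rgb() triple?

rgb(245, 251, 244)

A 93% tint moves each channel 93% toward 255:
  R: 116 + 129.27 = 245.27 → 245
  G: 195 + 55.8 = 250.8 → 251
  B: 102 + 142.29 = 244.29 → 244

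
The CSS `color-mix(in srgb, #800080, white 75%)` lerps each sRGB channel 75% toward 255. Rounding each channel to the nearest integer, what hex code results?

#DFBFDF

#800080 is rgb(128, 0, 128).
Per channel, c → c + 0.75(255 − c):
  R: 128 + 0.75×(255−128) = 128 + 95.25 = 223.25 → 223
  G: 0 + 191.25 = 191.25 → 191
  B: 128 + 95.25 = 223.25 → 223
rgb(223, 191, 223) = #DFBFDF.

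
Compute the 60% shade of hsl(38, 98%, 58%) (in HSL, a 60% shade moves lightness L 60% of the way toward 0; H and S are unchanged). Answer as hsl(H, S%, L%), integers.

hsl(38, 98%, 23%)

L moves 60% from 58 toward 0: 58 − 34.8 = 23.2 → 23.
H and S are unchanged.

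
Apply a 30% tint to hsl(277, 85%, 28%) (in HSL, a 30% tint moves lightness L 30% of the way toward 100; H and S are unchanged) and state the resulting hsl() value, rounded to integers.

hsl(277, 85%, 50%)

L moves 30% from 28 toward 100: 28 + 21.6 = 49.6 → 50.
H and S are unchanged.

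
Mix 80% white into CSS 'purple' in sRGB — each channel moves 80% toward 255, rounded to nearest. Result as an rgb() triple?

rgb(230, 204, 230)

CSS purple is rgb(128, 0, 128).
An 80% tint moves each channel 80% toward 255:
  R: 128 + 0.8×(255−128) = 128 + 101.6 = 229.6 → 230
  G: 0 + 204 = 204 → 204
  B: 128 + 0.8×(255−128) = 128 + 101.6 = 229.6 → 230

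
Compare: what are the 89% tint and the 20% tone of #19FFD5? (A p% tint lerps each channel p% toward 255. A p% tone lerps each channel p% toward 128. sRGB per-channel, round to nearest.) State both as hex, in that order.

#E6FFFA, #2EE6C4

#19FFD5 is rgb(25, 255, 213).
89% tint:
  R: 25 + 204.7 = 229.7 → 230
  G: 255 + 0 = 255 → 255
  B: 213 + 0.89×(255−213) = 213 + 37.38 = 250.38 → 250
  → #E6FFFA
20% tone:
  R: 25 + 20.6 = 45.6 → 46
  G: 255 + 0.2×(128−255) = 255 − 25.4 = 229.6 → 230
  B: 213 + 0.2×(128−213) = 213 − 17 = 196 → 196
  → #2EE6C4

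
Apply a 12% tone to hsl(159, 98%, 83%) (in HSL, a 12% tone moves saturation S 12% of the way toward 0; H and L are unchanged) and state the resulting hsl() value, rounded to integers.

hsl(159, 86%, 83%)

S moves 12% from 98 toward 0: 98 − 11.76 = 86.24 → 86.
H and L are unchanged.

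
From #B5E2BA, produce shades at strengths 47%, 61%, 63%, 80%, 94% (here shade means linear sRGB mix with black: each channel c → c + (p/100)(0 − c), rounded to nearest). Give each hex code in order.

#607863, #475849, #435445, #242D25, #0B0E0B

#B5E2BA is rgb(181, 226, 186).
47%: (181 − 85.07 = 95.93→96, 226 − 106.22 = 119.78→120, 186 − 87.42 = 98.58→99) → #607863
61%: (181 − 110.41 = 70.59→71, 226 − 137.86 = 88.14→88, 186 − 113.46 = 72.54→73) → #475849
63%: (181 − 114.03 = 66.97→67, 226 − 142.38 = 83.62→84, 186 − 117.18 = 68.82→69) → #435445
80%: (181 − 144.8 = 36.2→36, 226 − 180.8 = 45.2→45, 186 − 148.8 = 37.2→37) → #242D25
94%: (181 − 170.14 = 10.86→11, 226 − 212.44 = 13.56→14, 186 − 174.84 = 11.16→11) → #0B0E0B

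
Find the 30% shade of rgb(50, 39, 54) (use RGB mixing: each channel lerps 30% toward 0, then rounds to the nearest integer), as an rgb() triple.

rgb(35, 27, 38)

Lerp each channel 30% toward 0:
  R: 50 + 0.3×(0−50) = 50 − 15 = 35 → 35
  G: 39 − 11.7 = 27.3 → 27
  B: 54 − 16.2 = 37.8 → 38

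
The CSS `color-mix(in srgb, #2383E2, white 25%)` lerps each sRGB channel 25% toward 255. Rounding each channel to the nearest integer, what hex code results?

#2383E2 is rgb(35, 131, 226).
Lerp each channel 25% toward 255:
  R: 35 + 0.25×(255−35) = 35 + 55 = 90 → 90
  G: 131 + 0.25×(255−131) = 131 + 31 = 162 → 162
  B: 226 + 0.25×(255−226) = 226 + 7.25 = 233.25 → 233
rgb(90, 162, 233) = #5AA2E9.

#5AA2E9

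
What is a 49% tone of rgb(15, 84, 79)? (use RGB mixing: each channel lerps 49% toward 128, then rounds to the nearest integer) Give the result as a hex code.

Per channel, c → c + 0.49(128 − c):
  R: 15 + 55.37 = 70.37 → 70
  G: 84 + 0.49×(128−84) = 84 + 21.56 = 105.56 → 106
  B: 79 + 24.01 = 103.01 → 103
rgb(70, 106, 103) = #466A67.

#466A67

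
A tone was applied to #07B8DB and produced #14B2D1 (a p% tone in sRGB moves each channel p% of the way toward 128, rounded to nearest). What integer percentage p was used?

#07B8DB is rgb(7, 184, 219); #14B2D1 is rgb(20, 178, 209).
On the R channel (widest range): 20 ≈ 7 + (p/100)(128 − 7), so p ≈ 100×(20 − 7)/(128 − 7) = 1300/121 = 10.74.
p = 11 reproduces all three channels after rounding.

11%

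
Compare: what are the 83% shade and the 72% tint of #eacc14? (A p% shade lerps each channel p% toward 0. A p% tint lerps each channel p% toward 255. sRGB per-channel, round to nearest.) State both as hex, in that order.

#eacc14 is rgb(234, 204, 20).
83% shade:
  R: 234 − 194.22 = 39.78 → 40
  G: 204 − 169.32 = 34.68 → 35
  B: 20 − 16.6 = 3.4 → 3
  → #282303
72% tint:
  R: 234 + 0.72×(255−234) = 234 + 15.12 = 249.12 → 249
  G: 204 + 0.72×(255−204) = 204 + 36.72 = 240.72 → 241
  B: 20 + 0.72×(255−20) = 20 + 169.2 = 189.2 → 189
  → #f9f1bd

#282303, #f9f1bd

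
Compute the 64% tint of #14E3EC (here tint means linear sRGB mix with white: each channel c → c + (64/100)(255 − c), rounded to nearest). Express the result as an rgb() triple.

rgb(170, 245, 248)

#14E3EC is rgb(20, 227, 236).
A 64% tint moves each channel 64% toward 255:
  R: 20 + 0.64×(255−20) = 20 + 150.4 = 170.4 → 170
  G: 227 + 0.64×(255−227) = 227 + 17.92 = 244.92 → 245
  B: 236 + 0.64×(255−236) = 236 + 12.16 = 248.16 → 248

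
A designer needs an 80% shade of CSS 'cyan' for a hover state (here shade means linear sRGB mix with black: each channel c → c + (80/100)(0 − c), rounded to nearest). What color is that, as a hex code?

CSS cyan is rgb(0, 255, 255).
Lerp each channel 80% toward 0:
  R: 0 + 0.8×(0−0) = 0 + 0 = 0 → 0
  G: 255 + 0.8×(0−255) = 255 − 204 = 51 → 51
  B: 255 + 0.8×(0−255) = 255 − 204 = 51 → 51
rgb(0, 51, 51) = #003333.

#003333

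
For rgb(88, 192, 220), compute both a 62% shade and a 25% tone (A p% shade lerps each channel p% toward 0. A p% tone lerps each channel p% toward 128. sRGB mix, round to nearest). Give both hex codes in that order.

62% shade:
  R: 88 − 54.56 = 33.44 → 33
  G: 192 + 0.62×(0−192) = 192 − 119.04 = 72.96 → 73
  B: 220 − 136.4 = 83.6 → 84
  → #214954
25% tone:
  R: 88 + 10 = 98 → 98
  G: 192 + 0.25×(128−192) = 192 − 16 = 176 → 176
  B: 220 + 0.25×(128−220) = 220 − 23 = 197 → 197
  → #62b0c5

#214954, #62b0c5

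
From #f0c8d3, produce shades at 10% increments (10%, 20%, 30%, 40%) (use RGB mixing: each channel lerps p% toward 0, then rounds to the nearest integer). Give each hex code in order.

#f0c8d3 is rgb(240, 200, 211).
10%: (240 − 24 = 216→216, 200 − 20 = 180→180, 211 − 21.1 = 189.9→190) → #d8b4be
20%: (240 − 48 = 192→192, 200 − 40 = 160→160, 211 − 42.2 = 168.8→169) → #c0a0a9
30%: (240 − 72 = 168→168, 200 − 60 = 140→140, 211 − 63.3 = 147.7→148) → #a88c94
40%: (240 − 96 = 144→144, 200 − 80 = 120→120, 211 − 84.4 = 126.6→127) → #90787f

#d8b4be, #c0a0a9, #a88c94, #90787f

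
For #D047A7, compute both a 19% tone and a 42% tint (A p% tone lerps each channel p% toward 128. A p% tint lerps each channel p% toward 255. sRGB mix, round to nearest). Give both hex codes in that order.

#D047A7 is rgb(208, 71, 167).
19% tone:
  R: 208 − 15.2 = 192.8 → 193
  G: 71 + 10.83 = 81.83 → 82
  B: 167 − 7.41 = 159.59 → 160
  → #C152A0
42% tint:
  R: 208 + 19.74 = 227.74 → 228
  G: 71 + 0.42×(255−71) = 71 + 77.28 = 148.28 → 148
  B: 167 + 0.42×(255−167) = 167 + 36.96 = 203.96 → 204
  → #E494CC

#C152A0, #E494CC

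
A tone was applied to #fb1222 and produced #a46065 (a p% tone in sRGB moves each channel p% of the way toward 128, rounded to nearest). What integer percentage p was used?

#fb1222 is rgb(251, 18, 34); #a46065 is rgb(164, 96, 101).
On the R channel (widest range): 164 ≈ 251 + (p/100)(128 − 251), so p ≈ 100×(164 − 251)/(128 − 251) = -8700/-123 = 70.73.
p = 71 reproduces all three channels after rounding.

71%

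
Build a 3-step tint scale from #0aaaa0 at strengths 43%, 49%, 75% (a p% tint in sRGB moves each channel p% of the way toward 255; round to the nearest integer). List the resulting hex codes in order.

#0aaaa0 is rgb(10, 170, 160).
43%: (10 + 105.35 = 115.35→115, 170 + 36.55 = 206.55→207, 160 + 40.85 = 200.85→201) → #73cfc9
49%: (10 + 120.05 = 130.05→130, 170 + 41.65 = 211.65→212, 160 + 46.55 = 206.55→207) → #82d4cf
75%: (10 + 183.75 = 193.75→194, 170 + 63.75 = 233.75→234, 160 + 71.25 = 231.25→231) → #c2eae7

#73cfc9, #82d4cf, #c2eae7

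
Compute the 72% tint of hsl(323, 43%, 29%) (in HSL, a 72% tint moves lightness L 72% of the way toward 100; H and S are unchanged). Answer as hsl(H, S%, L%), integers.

L moves 72% from 29 toward 100: 29 + 51.12 = 80.12 → 80.
H and S are unchanged.

hsl(323, 43%, 80%)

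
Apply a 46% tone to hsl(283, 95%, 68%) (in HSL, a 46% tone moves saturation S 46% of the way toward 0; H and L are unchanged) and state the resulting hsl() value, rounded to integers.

hsl(283, 51%, 68%)

S moves 46% from 95 toward 0: 95 − 43.7 = 51.3 → 51.
H and L are unchanged.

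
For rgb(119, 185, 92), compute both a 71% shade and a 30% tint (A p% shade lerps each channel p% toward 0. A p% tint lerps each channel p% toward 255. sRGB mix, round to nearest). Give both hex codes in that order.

71% shade:
  R: 119 + 0.71×(0−119) = 119 − 84.49 = 34.51 → 35
  G: 185 − 131.35 = 53.65 → 54
  B: 92 + 0.71×(0−92) = 92 − 65.32 = 26.68 → 27
  → #23361b
30% tint:
  R: 119 + 0.3×(255−119) = 119 + 40.8 = 159.8 → 160
  G: 185 + 21 = 206 → 206
  B: 92 + 48.9 = 140.9 → 141
  → #a0ce8d

#23361b, #a0ce8d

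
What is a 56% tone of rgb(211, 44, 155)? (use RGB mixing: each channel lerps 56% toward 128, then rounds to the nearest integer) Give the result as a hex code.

Lerp each channel 56% toward 128:
  R: 211 − 46.48 = 164.52 → 165
  G: 44 + 47.04 = 91.04 → 91
  B: 155 + 0.56×(128−155) = 155 − 15.12 = 139.88 → 140
rgb(165, 91, 140) = #a55b8c.

#a55b8c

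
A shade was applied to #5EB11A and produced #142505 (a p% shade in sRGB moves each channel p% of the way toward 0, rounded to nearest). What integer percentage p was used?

#5EB11A is rgb(94, 177, 26); #142505 is rgb(20, 37, 5).
On the G channel (widest range): 37 ≈ 177 + (p/100)(0 − 177), so p ≈ 100×(37 − 177)/(0 − 177) = -14000/-177 = 79.10.
p = 79 reproduces all three channels after rounding.

79%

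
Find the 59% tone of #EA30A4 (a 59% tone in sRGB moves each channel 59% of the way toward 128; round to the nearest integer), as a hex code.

#AB5F8F

#EA30A4 is rgb(234, 48, 164).
Lerp each channel 59% toward 128:
  R: 234 − 62.54 = 171.46 → 171
  G: 48 + 0.59×(128−48) = 48 + 47.2 = 95.2 → 95
  B: 164 − 21.24 = 142.76 → 143
rgb(171, 95, 143) = #AB5F8F.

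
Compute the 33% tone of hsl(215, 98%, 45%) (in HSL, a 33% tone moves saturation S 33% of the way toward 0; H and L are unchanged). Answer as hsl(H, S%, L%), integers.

S moves 33% from 98 toward 0: 98 − 32.34 = 65.66 → 66.
H and L are unchanged.

hsl(215, 66%, 45%)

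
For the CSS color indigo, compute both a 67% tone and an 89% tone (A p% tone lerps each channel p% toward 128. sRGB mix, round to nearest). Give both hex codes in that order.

CSS indigo is rgb(75, 0, 130).
67% tone:
  R: 75 + 0.67×(128−75) = 75 + 35.51 = 110.51 → 111
  G: 0 + 85.76 = 85.76 → 86
  B: 130 − 1.34 = 128.66 → 129
  → #6F5681
89% tone:
  R: 75 + 47.17 = 122.17 → 122
  G: 0 + 113.92 = 113.92 → 114
  B: 130 + 0.89×(128−130) = 130 − 1.78 = 128.22 → 128
  → #7A7280

#6F5681, #7A7280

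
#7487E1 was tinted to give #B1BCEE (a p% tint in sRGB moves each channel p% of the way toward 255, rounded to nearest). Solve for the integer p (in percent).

44%

#7487E1 is rgb(116, 135, 225); #B1BCEE is rgb(177, 188, 238).
On the R channel (widest range): 177 ≈ 116 + (p/100)(255 − 116), so p ≈ 100×(177 − 116)/(255 − 116) = 6100/139 = 43.88.
p = 44 reproduces all three channels after rounding.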